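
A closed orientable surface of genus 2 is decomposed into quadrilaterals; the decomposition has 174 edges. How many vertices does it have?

χ = 2 − 2·2 = -2, and every face is a square so 4F = 2E.
F = 2E/4 = 87. Then V = -2 + E − F = -2 + 174 − 87 = 85.

85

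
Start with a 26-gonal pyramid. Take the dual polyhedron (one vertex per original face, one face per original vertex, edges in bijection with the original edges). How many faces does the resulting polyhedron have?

The base solid has V = 27, E = 52, F = 27.
The dual swaps V and F and preserves E: V′ = F = 27, E′ = E = 52, F′ = V = 27.

27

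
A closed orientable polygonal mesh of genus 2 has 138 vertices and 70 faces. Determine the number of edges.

210

For a closed orientable surface of genus 2, χ = 2 − 2·2 = -2.
E = V + F − (-2) = 138 + 70 − (-2) = 210.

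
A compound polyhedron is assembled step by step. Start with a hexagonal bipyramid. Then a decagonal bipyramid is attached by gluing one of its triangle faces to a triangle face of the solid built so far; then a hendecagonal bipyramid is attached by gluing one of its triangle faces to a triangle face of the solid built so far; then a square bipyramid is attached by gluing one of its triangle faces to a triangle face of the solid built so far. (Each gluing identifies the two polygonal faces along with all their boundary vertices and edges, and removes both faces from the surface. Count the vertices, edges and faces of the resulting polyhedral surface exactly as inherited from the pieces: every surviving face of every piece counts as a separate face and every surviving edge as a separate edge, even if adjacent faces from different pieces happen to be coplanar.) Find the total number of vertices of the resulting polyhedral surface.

30

A hexagonal bipyramid: V=8, E=18, F=12.
Attach a decagonal bipyramid (V=12, E=30, F=20) along a 3-gon: merge 3 vertices and 3 edges, delete both glued faces → V=17, E=45, F=30.
Attach a hendecagonal bipyramid (V=13, E=33, F=22) along a 3-gon: merge 3 vertices and 3 edges, delete both glued faces → V=27, E=75, F=50.
Attach a square bipyramid (V=6, E=12, F=8) along a 3-gon: merge 3 vertices and 3 edges, delete both glued faces → V=30, E=84, F=56.
Check: V − E + F = 30 − 84 + 56 = 2.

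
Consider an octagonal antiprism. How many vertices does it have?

An antiprism on an n-gon has two n-gon caps and 2n triangles: V = 2·8 = 16, E = 4·8 = 32, F = 2·8 + 2 = 18.

16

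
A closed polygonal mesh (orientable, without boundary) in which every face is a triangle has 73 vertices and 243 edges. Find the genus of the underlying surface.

Every face is a triangle and each edge borders two faces, so 3F = 2·243, giving F = 162.
χ = V − E + F = 73 − 243 + 162 = -8.
For a closed orientable surface χ = 2 − 2g, so g = (2 − (-8))/2 = 5.

5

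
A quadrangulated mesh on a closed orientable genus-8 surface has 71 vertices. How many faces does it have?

χ = 2 − 2·8 = -14, and every face is a square so 4F = 2E.
V − E + F = -14 with E = 4F/2 gives 71 − (4/2 − 1)·F = -14, so F = 85 and E = 170.

85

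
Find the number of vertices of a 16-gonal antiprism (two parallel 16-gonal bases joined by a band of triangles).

An antiprism on an n-gon has two n-gon caps and 2n triangles: V = 2·16 = 32, E = 4·16 = 64, F = 2·16 + 2 = 34.

32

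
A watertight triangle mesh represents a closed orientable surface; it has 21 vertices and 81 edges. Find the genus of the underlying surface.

Every face is a triangle and each edge borders two faces, so 3F = 2·81, giving F = 54.
χ = V − E + F = 21 − 81 + 54 = -6.
For a closed orientable surface χ = 2 − 2g, so g = (2 − (-6))/2 = 4.

4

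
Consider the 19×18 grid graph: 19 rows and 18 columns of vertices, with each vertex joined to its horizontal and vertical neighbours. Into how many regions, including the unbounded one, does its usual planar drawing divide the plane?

The grid has V = 19·18 = 342 vertices and E = 19·17 + 18·18 = 647 edges.
F = 2 − V + E = 2 − 342 + 647 = 307.

307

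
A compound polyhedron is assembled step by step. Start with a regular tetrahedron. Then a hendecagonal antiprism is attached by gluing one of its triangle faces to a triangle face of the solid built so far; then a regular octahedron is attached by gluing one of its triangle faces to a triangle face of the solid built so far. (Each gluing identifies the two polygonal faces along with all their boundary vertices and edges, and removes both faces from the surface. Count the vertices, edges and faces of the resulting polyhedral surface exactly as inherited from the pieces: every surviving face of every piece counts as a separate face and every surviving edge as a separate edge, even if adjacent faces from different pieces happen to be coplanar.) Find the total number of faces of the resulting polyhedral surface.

32

A regular tetrahedron: V=4, E=6, F=4.
Attach a hendecagonal antiprism (V=22, E=44, F=24) along a 3-gon: merge 3 vertices and 3 edges, delete both glued faces → V=23, E=47, F=26.
Attach a regular octahedron (V=6, E=12, F=8) along a 3-gon: merge 3 vertices and 3 edges, delete both glued faces → V=26, E=56, F=32.
Check: V − E + F = 26 − 56 + 32 = 2.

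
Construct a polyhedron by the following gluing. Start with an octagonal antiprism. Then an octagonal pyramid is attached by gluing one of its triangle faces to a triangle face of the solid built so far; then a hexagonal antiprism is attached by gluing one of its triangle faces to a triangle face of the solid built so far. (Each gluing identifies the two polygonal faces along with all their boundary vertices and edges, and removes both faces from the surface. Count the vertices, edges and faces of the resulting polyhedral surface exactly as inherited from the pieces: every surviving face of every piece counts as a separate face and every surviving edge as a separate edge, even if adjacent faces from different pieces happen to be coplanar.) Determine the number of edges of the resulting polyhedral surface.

66

An octagonal antiprism: V=16, E=32, F=18.
Attach an octagonal pyramid (V=9, E=16, F=9) along a 3-gon: merge 3 vertices and 3 edges, delete both glued faces → V=22, E=45, F=25.
Attach a hexagonal antiprism (V=12, E=24, F=14) along a 3-gon: merge 3 vertices and 3 edges, delete both glued faces → V=31, E=66, F=37.
Check: V − E + F = 31 − 66 + 37 = 2.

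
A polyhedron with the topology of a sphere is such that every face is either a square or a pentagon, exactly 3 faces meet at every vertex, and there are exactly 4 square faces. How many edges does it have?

18

Let x be the number of pentagons; then F = 4 + x.
Edge–face incidences: 2E = 4·4 + 5·x = 16 + 5x.
Every vertex has degree 3, so 3V = 2E.
Euler: V − E + F = 2 ⇒ (2E)/3 − E + (4 + x) = 2.
Multiply by 6: 2·(2E) − 3·(2E) + 6·(4 + x) = 12, i.e. 24 + 6x − (16 + 5x) = 12.
Collecting terms: x + 8 = 12, so x = 4.
Then 2E = 16 + 5·4 = 36, so E = 18, V = 2E/3 = 12, F = 4 + 4 = 8.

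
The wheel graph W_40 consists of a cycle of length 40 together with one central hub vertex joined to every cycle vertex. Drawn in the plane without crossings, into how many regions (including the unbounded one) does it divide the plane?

W_40 has V = 40 + 1 = 41 vertices and E = 2·40 = 80 edges.
By Euler's formula F = 2 − V + E = 2 − 41 + 80 = 41.

41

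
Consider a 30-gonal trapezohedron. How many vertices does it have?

The n-trapezohedron (dual of the n-antiprism) has V = 2·30 + 2 = 62, E = 4·30 = 120, F = 2·30 = 60.
Check: V − E + F = 62 − 120 + 60 = 2.

62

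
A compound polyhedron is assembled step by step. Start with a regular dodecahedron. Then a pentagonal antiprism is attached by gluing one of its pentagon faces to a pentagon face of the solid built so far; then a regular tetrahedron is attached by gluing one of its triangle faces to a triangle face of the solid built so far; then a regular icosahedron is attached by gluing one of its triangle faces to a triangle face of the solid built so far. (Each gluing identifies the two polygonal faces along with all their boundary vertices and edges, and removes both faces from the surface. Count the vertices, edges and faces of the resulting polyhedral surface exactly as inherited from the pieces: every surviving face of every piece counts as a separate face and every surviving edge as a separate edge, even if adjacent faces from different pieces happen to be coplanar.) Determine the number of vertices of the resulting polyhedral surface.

A regular dodecahedron: V=20, E=30, F=12.
Attach a pentagonal antiprism (V=10, E=20, F=12) along a 5-gon: merge 5 vertices and 5 edges, delete both glued faces → V=25, E=45, F=22.
Attach a regular tetrahedron (V=4, E=6, F=4) along a 3-gon: merge 3 vertices and 3 edges, delete both glued faces → V=26, E=48, F=24.
Attach a regular icosahedron (V=12, E=30, F=20) along a 3-gon: merge 3 vertices and 3 edges, delete both glued faces → V=35, E=75, F=42.
Check: V − E + F = 35 − 75 + 42 = 2.

35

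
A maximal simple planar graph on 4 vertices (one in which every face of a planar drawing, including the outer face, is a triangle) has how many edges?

6

In a plane triangulation 3F = 2E and V − E + F = 2, so E = 3V − 6 = 3·4 − 6 = 6.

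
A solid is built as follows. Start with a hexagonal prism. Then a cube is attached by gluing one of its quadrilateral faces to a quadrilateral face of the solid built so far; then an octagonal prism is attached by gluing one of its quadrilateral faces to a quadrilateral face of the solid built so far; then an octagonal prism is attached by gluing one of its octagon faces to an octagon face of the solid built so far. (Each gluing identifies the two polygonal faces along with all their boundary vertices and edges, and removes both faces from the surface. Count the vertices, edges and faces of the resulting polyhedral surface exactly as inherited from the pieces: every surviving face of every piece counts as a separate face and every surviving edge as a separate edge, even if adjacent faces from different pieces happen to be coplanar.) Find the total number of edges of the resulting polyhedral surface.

62

A hexagonal prism: V=12, E=18, F=8.
Attach a cube (V=8, E=12, F=6) along a 4-gon: merge 4 vertices and 4 edges, delete both glued faces → V=16, E=26, F=12.
Attach an octagonal prism (V=16, E=24, F=10) along a 4-gon: merge 4 vertices and 4 edges, delete both glued faces → V=28, E=46, F=20.
Attach an octagonal prism (V=16, E=24, F=10) along an 8-gon: merge 8 vertices and 8 edges, delete both glued faces → V=36, E=62, F=28.
Check: V − E + F = 36 − 62 + 28 = 2.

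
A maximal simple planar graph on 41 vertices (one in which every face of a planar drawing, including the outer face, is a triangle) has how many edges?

117

In a plane triangulation 3F = 2E and V − E + F = 2, so E = 3V − 6 = 3·41 − 6 = 117.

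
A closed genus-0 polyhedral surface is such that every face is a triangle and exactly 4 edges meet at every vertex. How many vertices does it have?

Each face has 3 edges and each edge borders two faces, so 2E = 3F.
Each vertex has degree 4, so 4V = 2E and hence V = 3F/4.
Euler: V − E + F = 2 ⇒ (3F/4) − (3F/2) + F = 2.
Multiply by 8: (6 − 12 + 8)F = 16, i.e. 2F = 16.
So F = 8, E = 3·8/2 = 12, V = 3·8/4 = 6.

6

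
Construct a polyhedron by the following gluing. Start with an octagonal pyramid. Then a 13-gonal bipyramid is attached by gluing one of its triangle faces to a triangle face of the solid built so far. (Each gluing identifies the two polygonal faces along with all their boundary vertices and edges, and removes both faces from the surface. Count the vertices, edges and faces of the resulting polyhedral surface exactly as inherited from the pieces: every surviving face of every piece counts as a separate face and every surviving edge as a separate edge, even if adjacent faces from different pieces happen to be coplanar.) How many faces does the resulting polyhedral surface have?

33

An octagonal pyramid: V=9, E=16, F=9.
Attach a 13-gonal bipyramid (V=15, E=39, F=26) along a 3-gon: merge 3 vertices and 3 edges, delete both glued faces → V=21, E=52, F=33.
Check: V − E + F = 21 − 52 + 33 = 2.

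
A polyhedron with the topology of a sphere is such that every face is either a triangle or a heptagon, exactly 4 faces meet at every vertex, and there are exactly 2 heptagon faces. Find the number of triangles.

14

Let x be the number of triangles; then F = 2 + x.
Edge–face incidences: 2E = 7·2 + 3·x = 14 + 3x.
Every vertex has degree 4, so 4V = 2E.
Euler: V − E + F = 2 ⇒ (2E)/4 − E + (2 + x) = 2.
Multiply by 8: 2·(2E) − 4·(2E) + 8·(2 + x) = 16, i.e. 16 + 8x − 2·(14 + 3x) = 16.
Collecting terms: 2x − 12 = 16, so 2x = 28, so x = 14.
Then 2E = 14 + 3·14 = 56, so E = 28, V = 2E/4 = 14, F = 2 + 14 = 16.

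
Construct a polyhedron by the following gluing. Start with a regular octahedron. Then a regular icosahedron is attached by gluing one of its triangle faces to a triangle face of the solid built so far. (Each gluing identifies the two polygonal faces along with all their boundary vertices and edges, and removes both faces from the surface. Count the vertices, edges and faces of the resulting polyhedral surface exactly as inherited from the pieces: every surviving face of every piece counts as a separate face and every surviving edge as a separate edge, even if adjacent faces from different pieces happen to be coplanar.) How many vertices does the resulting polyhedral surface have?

A regular octahedron: V=6, E=12, F=8.
Attach a regular icosahedron (V=12, E=30, F=20) along a 3-gon: merge 3 vertices and 3 edges, delete both glued faces → V=15, E=39, F=26.
Check: V − E + F = 15 − 39 + 26 = 2.

15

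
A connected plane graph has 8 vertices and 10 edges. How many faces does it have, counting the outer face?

Euler's formula for a connected plane graph: V − E + F = 2, so F = 2 − 8 + 10 = 4.

4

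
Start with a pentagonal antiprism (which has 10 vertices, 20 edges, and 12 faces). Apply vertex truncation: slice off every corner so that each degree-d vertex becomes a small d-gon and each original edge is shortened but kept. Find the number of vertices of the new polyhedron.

40

Truncation replaces each original edge-end by a new vertex, so V′ = 2E = 40.
Each original edge survives, and each old vertex of degree d contributes d new edges; summing degrees gives Σd = 2E, so E′ = E + 2E = 3E = 60.
Each original face survives and each original vertex becomes one new face: F′ = F + V = 22.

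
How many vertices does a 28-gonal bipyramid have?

A bipyramid over an n-gon has 2n triangular faces and n + 2 vertices: V = 28 + 2 = 30, E = 3·28 = 84, F = 2·28 = 56.

30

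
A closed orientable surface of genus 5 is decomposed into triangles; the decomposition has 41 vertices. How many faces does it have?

98

χ = 2 − 2·5 = -8, and every face is a triangle so 3F = 2E.
V − E + F = -8 with E = 3F/2 gives 41 − (3/2 − 1)·F = -8, so F = 98 and E = 147.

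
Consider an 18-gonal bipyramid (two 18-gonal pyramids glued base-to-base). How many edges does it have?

A bipyramid over an n-gon has 2n triangular faces and n + 2 vertices: V = 18 + 2 = 20, E = 3·18 = 54, F = 2·18 = 36.
Check: V − E + F = 20 − 54 + 36 = 2.

54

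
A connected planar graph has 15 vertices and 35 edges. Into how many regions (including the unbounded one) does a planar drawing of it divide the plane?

22

Euler's formula for a connected plane graph: V − E + F = 2, so F = 2 − 15 + 35 = 22.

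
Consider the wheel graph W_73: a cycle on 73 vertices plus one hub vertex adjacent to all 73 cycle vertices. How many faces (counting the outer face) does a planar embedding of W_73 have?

74

W_73 has V = 73 + 1 = 74 vertices and E = 2·73 = 146 edges.
By Euler's formula F = 2 − V + E = 2 − 74 + 146 = 74.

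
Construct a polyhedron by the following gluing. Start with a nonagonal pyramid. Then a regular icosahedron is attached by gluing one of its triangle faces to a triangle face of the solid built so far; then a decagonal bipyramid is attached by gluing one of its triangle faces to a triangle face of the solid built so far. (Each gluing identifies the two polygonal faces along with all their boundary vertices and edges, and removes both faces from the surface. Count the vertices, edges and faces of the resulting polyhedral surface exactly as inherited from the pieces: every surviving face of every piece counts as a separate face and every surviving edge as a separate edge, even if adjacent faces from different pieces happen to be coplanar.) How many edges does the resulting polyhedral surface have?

72

A nonagonal pyramid: V=10, E=18, F=10.
Attach a regular icosahedron (V=12, E=30, F=20) along a 3-gon: merge 3 vertices and 3 edges, delete both glued faces → V=19, E=45, F=28.
Attach a decagonal bipyramid (V=12, E=30, F=20) along a 3-gon: merge 3 vertices and 3 edges, delete both glued faces → V=28, E=72, F=46.
Check: V − E + F = 28 − 72 + 46 = 2.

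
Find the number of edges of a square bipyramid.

A bipyramid over an n-gon has 2n triangular faces and n + 2 vertices: V = 4 + 2 = 6, E = 3·4 = 12, F = 2·4 = 8.
Check: V − E + F = 6 − 12 + 8 = 2.

12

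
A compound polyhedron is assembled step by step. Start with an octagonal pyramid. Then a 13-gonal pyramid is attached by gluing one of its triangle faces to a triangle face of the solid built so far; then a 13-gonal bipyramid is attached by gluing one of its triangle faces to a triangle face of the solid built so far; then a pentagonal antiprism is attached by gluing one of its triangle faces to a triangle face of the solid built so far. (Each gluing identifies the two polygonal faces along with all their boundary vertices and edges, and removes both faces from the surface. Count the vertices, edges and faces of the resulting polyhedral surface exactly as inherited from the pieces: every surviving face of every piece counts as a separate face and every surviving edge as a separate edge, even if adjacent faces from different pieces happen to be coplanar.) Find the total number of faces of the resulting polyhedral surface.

55

An octagonal pyramid: V=9, E=16, F=9.
Attach a 13-gonal pyramid (V=14, E=26, F=14) along a 3-gon: merge 3 vertices and 3 edges, delete both glued faces → V=20, E=39, F=21.
Attach a 13-gonal bipyramid (V=15, E=39, F=26) along a 3-gon: merge 3 vertices and 3 edges, delete both glued faces → V=32, E=75, F=45.
Attach a pentagonal antiprism (V=10, E=20, F=12) along a 3-gon: merge 3 vertices and 3 edges, delete both glued faces → V=39, E=92, F=55.
Check: V − E + F = 39 − 92 + 55 = 2.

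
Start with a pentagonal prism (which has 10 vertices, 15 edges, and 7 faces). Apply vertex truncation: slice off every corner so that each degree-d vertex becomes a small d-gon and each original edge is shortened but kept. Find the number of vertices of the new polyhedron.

30

Truncation replaces each original edge-end by a new vertex, so V′ = 2E = 30.
Each original edge survives, and each old vertex of degree d contributes d new edges; summing degrees gives Σd = 2E, so E′ = E + 2E = 3E = 45.
Each original face survives and each original vertex becomes one new face: F′ = F + V = 17.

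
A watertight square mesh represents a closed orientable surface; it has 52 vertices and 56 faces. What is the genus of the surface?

Every face is a square, so 2E = 4·56 = 224, giving E = 112.
χ = V − E + F = 52 − 112 + 56 = -4.
For a closed orientable surface χ = 2 − 2g, so g = (2 − (-4))/2 = 3.

3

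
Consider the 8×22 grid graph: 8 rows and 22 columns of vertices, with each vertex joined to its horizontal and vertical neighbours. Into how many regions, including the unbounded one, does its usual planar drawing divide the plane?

The grid has V = 8·22 = 176 vertices and E = 8·21 + 22·7 = 322 edges.
F = 2 − V + E = 2 − 176 + 322 = 148.

148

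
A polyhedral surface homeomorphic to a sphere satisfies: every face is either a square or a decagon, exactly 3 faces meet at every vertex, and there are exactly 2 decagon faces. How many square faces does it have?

Let x be the number of squares; then F = 2 + x.
Edge–face incidences: 2E = 10·2 + 4·x = 20 + 4x.
Every vertex has degree 3, so 3V = 2E.
Euler: V − E + F = 2 ⇒ (2E)/3 − E + (2 + x) = 2.
Multiply by 6: 2·(2E) − 3·(2E) + 6·(2 + x) = 12, i.e. 12 + 6x − (20 + 4x) = 12.
Collecting terms: 2x − 8 = 12, so 2x = 20, so x = 10.
Then 2E = 20 + 4·10 = 60, so E = 30, V = 2E/3 = 20, F = 2 + 10 = 12.

10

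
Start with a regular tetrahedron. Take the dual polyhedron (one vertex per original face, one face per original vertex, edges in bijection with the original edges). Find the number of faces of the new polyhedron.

The base solid has V = 4, E = 6, F = 4.
The dual swaps V and F and preserves E: V′ = F = 4, E′ = E = 6, F′ = V = 4.

4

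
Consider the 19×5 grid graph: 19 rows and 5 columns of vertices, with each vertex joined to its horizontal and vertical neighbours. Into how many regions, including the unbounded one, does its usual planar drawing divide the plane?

73

The grid has V = 19·5 = 95 vertices and E = 19·4 + 5·18 = 166 edges.
F = 2 − V + E = 2 − 95 + 166 = 73.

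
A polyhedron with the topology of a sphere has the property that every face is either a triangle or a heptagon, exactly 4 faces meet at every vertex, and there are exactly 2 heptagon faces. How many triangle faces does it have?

14

Let x be the number of triangles; then F = 2 + x.
Edge–face incidences: 2E = 7·2 + 3·x = 14 + 3x.
Every vertex has degree 4, so 4V = 2E.
Euler: V − E + F = 2 ⇒ (2E)/4 − E + (2 + x) = 2.
Multiply by 8: 2·(2E) − 4·(2E) + 8·(2 + x) = 16, i.e. 16 + 8x − 2·(14 + 3x) = 16.
Collecting terms: 2x − 12 = 16, so 2x = 28, so x = 14.
Then 2E = 14 + 3·14 = 56, so E = 28, V = 2E/4 = 14, F = 2 + 14 = 16.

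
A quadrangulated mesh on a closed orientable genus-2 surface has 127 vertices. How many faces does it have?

χ = 2 − 2·2 = -2, and every face is a square so 4F = 2E.
V − E + F = -2 with E = 4F/2 gives 127 − (4/2 − 1)·F = -2, so F = 129 and E = 258.

129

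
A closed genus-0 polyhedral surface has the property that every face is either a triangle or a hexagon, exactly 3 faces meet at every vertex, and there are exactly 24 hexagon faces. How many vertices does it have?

52

Let x be the number of triangles; then F = 24 + x.
Edge–face incidences: 2E = 6·24 + 3·x = 144 + 3x.
Every vertex has degree 3, so 3V = 2E.
Euler: V − E + F = 2 ⇒ (2E)/3 − E + (24 + x) = 2.
Multiply by 6: 2·(2E) − 3·(2E) + 6·(24 + x) = 12, i.e. 144 + 6x − (144 + 3x) = 12.
Collecting terms: 3x = 12, so x = 4.
Then 2E = 144 + 3·4 = 156, so E = 78, V = 2E/3 = 52, F = 24 + 4 = 28.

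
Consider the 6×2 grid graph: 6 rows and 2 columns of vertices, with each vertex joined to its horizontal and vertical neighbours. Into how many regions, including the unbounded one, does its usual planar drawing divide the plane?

The grid has V = 6·2 = 12 vertices and E = 6·1 + 2·5 = 16 edges.
F = 2 − V + E = 2 − 12 + 16 = 6.

6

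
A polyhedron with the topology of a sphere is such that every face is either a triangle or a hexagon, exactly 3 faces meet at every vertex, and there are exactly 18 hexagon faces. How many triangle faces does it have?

4

Let x be the number of triangles; then F = 18 + x.
Edge–face incidences: 2E = 6·18 + 3·x = 108 + 3x.
Every vertex has degree 3, so 3V = 2E.
Euler: V − E + F = 2 ⇒ (2E)/3 − E + (18 + x) = 2.
Multiply by 6: 2·(2E) − 3·(2E) + 6·(18 + x) = 12, i.e. 108 + 6x − (108 + 3x) = 12.
Collecting terms: 3x = 12, so x = 4.
Then 2E = 108 + 3·4 = 120, so E = 60, V = 2E/3 = 40, F = 18 + 4 = 22.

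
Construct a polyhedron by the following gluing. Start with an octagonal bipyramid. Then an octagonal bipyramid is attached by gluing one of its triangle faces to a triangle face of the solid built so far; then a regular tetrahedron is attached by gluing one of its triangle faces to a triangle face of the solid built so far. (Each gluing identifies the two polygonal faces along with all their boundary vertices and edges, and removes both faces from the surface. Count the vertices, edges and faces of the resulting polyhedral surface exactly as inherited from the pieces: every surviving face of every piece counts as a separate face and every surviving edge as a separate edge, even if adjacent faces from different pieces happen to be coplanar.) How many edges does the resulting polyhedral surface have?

48

An octagonal bipyramid: V=10, E=24, F=16.
Attach an octagonal bipyramid (V=10, E=24, F=16) along a 3-gon: merge 3 vertices and 3 edges, delete both glued faces → V=17, E=45, F=30.
Attach a regular tetrahedron (V=4, E=6, F=4) along a 3-gon: merge 3 vertices and 3 edges, delete both glued faces → V=18, E=48, F=32.
Check: V − E + F = 18 − 48 + 32 = 2.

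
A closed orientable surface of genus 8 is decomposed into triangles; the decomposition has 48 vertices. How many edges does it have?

186

χ = 2 − 2·8 = -14, and every face is a triangle so 3F = 2E.
V − E + F = -14 with E = 3F/2 gives 48 − (3/2 − 1)·F = -14, so F = 124 and E = 186.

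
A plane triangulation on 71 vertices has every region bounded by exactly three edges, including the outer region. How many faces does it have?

In a plane triangulation 3F = 2E and V − E + F = 2, so F = 2V − 4 = 2·71 − 4 = 138.

138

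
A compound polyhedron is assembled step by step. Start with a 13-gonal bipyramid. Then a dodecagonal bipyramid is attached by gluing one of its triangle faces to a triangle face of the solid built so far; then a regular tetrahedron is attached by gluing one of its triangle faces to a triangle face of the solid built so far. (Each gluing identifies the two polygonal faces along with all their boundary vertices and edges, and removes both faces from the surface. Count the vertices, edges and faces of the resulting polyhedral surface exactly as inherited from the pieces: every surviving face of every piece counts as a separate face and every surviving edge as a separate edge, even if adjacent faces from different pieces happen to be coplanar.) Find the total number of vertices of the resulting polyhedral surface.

27

A 13-gonal bipyramid: V=15, E=39, F=26.
Attach a dodecagonal bipyramid (V=14, E=36, F=24) along a 3-gon: merge 3 vertices and 3 edges, delete both glued faces → V=26, E=72, F=48.
Attach a regular tetrahedron (V=4, E=6, F=4) along a 3-gon: merge 3 vertices and 3 edges, delete both glued faces → V=27, E=75, F=50.
Check: V − E + F = 27 − 75 + 50 = 2.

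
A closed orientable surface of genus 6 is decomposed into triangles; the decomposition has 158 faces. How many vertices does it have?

χ = 2 − 2·6 = -10, and every face is a triangle so 3F = 2E.
E = 3·158/2 = 237. Then V = -10 + E − F = -10 + 237 − 158 = 69.

69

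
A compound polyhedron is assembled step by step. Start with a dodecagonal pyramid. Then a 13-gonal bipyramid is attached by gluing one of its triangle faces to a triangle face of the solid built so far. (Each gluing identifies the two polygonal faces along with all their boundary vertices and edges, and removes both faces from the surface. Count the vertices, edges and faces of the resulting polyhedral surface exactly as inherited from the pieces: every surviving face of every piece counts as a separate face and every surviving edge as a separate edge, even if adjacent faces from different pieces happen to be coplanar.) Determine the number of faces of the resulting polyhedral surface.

37

A dodecagonal pyramid: V=13, E=24, F=13.
Attach a 13-gonal bipyramid (V=15, E=39, F=26) along a 3-gon: merge 3 vertices and 3 edges, delete both glued faces → V=25, E=60, F=37.
Check: V − E + F = 25 − 60 + 37 = 2.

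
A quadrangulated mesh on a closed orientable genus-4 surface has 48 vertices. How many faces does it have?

54

χ = 2 − 2·4 = -6, and every face is a square so 4F = 2E.
V − E + F = -6 with E = 4F/2 gives 48 − (4/2 − 1)·F = -6, so F = 54 and E = 108.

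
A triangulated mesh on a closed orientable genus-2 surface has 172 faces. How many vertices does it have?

84

χ = 2 − 2·2 = -2, and every face is a triangle so 3F = 2E.
E = 3·172/2 = 258. Then V = -2 + E − F = -2 + 258 − 172 = 84.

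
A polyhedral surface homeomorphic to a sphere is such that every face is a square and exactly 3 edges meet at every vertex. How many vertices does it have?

8

Each face has 4 edges and each edge borders two faces, so 2E = 4F.
Each vertex has degree 3, so 3V = 2E and hence V = 4F/3.
Euler: V − E + F = 2 ⇒ (4F/3) − (4F/2) + F = 2.
Multiply by 6: (8 − 12 + 6)F = 12, i.e. 2F = 12.
So F = 6, E = 4·6/2 = 12, V = 4·6/3 = 8.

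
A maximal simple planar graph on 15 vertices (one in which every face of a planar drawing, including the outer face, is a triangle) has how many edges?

In a plane triangulation 3F = 2E and V − E + F = 2, so E = 3V − 6 = 3·15 − 6 = 39.

39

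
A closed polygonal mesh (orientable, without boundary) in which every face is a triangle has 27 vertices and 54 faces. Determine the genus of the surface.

1

Every face is a triangle, so 2E = 3·54 = 162, giving E = 81.
χ = V − E + F = 27 − 81 + 54 = 0.
For a closed orientable surface χ = 2 − 2g, so g = (2 − (0))/2 = 1.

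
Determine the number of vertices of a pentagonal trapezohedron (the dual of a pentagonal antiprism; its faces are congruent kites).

12

The n-trapezohedron (dual of the n-antiprism) has V = 2·5 + 2 = 12, E = 4·5 = 20, F = 2·5 = 10.
Check: V − E + F = 12 − 20 + 10 = 2.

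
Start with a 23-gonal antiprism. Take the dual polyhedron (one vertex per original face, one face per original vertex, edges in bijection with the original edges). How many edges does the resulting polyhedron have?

92

The base solid has V = 46, E = 92, F = 48.
The dual swaps V and F and preserves E: V′ = F = 48, E′ = E = 92, F′ = V = 46.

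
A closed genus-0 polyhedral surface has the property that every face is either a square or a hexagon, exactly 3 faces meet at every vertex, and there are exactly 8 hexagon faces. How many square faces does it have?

Let x be the number of squares; then F = 8 + x.
Edge–face incidences: 2E = 6·8 + 4·x = 48 + 4x.
Every vertex has degree 3, so 3V = 2E.
Euler: V − E + F = 2 ⇒ (2E)/3 − E + (8 + x) = 2.
Multiply by 6: 2·(2E) − 3·(2E) + 6·(8 + x) = 12, i.e. 48 + 6x − (48 + 4x) = 12.
Collecting terms: 2x = 12, so x = 6.
Then 2E = 48 + 4·6 = 72, so E = 36, V = 2E/3 = 24, F = 8 + 6 = 14.

6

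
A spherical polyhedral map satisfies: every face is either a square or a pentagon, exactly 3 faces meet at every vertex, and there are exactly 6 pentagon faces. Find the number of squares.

3

Let x be the number of squares; then F = 6 + x.
Edge–face incidences: 2E = 5·6 + 4·x = 30 + 4x.
Every vertex has degree 3, so 3V = 2E.
Euler: V − E + F = 2 ⇒ (2E)/3 − E + (6 + x) = 2.
Multiply by 6: 2·(2E) − 3·(2E) + 6·(6 + x) = 12, i.e. 36 + 6x − (30 + 4x) = 12.
Collecting terms: 2x + 6 = 12, so 2x = 6, so x = 3.
Then 2E = 30 + 4·3 = 42, so E = 21, V = 2E/3 = 14, F = 6 + 3 = 9.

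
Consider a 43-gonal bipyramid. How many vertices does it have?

45

A bipyramid over an n-gon has 2n triangular faces and n + 2 vertices: V = 43 + 2 = 45, E = 3·43 = 129, F = 2·43 = 86.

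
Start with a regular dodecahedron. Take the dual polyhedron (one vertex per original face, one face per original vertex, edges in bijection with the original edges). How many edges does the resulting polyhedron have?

The base solid has V = 20, E = 30, F = 12.
The dual swaps V and F and preserves E: V′ = F = 12, E′ = E = 30, F′ = V = 20.

30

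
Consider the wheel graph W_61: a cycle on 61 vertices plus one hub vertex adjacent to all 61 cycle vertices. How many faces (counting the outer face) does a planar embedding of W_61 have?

W_61 has V = 61 + 1 = 62 vertices and E = 2·61 = 122 edges.
By Euler's formula F = 2 − V + E = 2 − 62 + 122 = 62.

62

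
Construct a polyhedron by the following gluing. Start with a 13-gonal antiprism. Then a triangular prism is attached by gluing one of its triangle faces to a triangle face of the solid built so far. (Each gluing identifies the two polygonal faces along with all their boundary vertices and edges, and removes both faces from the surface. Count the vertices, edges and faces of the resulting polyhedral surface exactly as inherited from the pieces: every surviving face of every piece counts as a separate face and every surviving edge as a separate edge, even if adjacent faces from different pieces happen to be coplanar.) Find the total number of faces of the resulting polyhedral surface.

31

A 13-gonal antiprism: V=26, E=52, F=28.
Attach a triangular prism (V=6, E=9, F=5) along a 3-gon: merge 3 vertices and 3 edges, delete both glued faces → V=29, E=58, F=31.
Check: V − E + F = 29 − 58 + 31 = 2.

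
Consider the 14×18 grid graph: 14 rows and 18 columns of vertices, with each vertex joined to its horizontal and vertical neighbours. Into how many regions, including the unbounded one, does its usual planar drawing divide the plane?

The grid has V = 14·18 = 252 vertices and E = 14·17 + 18·13 = 472 edges.
F = 2 − V + E = 2 − 252 + 472 = 222.

222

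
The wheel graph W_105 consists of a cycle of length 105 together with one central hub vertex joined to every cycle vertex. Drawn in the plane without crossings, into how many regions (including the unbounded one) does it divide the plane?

W_105 has V = 105 + 1 = 106 vertices and E = 2·105 = 210 edges.
By Euler's formula F = 2 − V + E = 2 − 106 + 210 = 106.

106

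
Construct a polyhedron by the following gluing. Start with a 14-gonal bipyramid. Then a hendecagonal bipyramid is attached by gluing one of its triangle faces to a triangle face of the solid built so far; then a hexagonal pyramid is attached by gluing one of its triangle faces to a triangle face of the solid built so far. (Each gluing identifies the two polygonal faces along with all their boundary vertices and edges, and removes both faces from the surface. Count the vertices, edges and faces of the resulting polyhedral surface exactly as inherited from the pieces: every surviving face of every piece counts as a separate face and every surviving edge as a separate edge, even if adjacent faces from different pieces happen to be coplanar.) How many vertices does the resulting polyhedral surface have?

30

A 14-gonal bipyramid: V=16, E=42, F=28.
Attach a hendecagonal bipyramid (V=13, E=33, F=22) along a 3-gon: merge 3 vertices and 3 edges, delete both glued faces → V=26, E=72, F=48.
Attach a hexagonal pyramid (V=7, E=12, F=7) along a 3-gon: merge 3 vertices and 3 edges, delete both glued faces → V=30, E=81, F=53.
Check: V − E + F = 30 − 81 + 53 = 2.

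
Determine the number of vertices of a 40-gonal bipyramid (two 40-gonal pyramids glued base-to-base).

42

A bipyramid over an n-gon has 2n triangular faces and n + 2 vertices: V = 40 + 2 = 42, E = 3·40 = 120, F = 2·40 = 80.
Check: V − E + F = 42 − 120 + 80 = 2.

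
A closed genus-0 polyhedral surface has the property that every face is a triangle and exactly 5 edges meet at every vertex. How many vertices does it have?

12

Each face has 3 edges and each edge borders two faces, so 2E = 3F.
Each vertex has degree 5, so 5V = 2E and hence V = 3F/5.
Euler: V − E + F = 2 ⇒ (3F/5) − (3F/2) + F = 2.
Multiply by 10: (6 − 15 + 10)F = 20, i.e. 1F = 20.
So F = 20, E = 3·20/2 = 30, V = 3·20/5 = 12.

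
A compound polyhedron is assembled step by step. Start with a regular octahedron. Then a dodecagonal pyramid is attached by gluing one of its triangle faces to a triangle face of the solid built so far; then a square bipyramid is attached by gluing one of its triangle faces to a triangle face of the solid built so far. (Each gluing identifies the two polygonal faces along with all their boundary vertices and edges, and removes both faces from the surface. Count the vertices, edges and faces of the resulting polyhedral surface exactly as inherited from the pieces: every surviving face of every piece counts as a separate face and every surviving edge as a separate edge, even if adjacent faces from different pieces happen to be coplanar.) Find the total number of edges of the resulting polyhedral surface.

A regular octahedron: V=6, E=12, F=8.
Attach a dodecagonal pyramid (V=13, E=24, F=13) along a 3-gon: merge 3 vertices and 3 edges, delete both glued faces → V=16, E=33, F=19.
Attach a square bipyramid (V=6, E=12, F=8) along a 3-gon: merge 3 vertices and 3 edges, delete both glued faces → V=19, E=42, F=25.
Check: V − E + F = 19 − 42 + 25 = 2.

42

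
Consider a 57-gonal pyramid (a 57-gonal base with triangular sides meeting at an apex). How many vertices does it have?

58

A pyramid on an n-gon base has one n-gon and n triangles: V = 57 + 1 = 58, E = 2·57 = 114, F = 57 + 1 = 58.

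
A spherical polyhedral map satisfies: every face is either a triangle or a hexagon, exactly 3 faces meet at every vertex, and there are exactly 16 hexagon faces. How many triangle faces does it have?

4

Let x be the number of triangles; then F = 16 + x.
Edge–face incidences: 2E = 6·16 + 3·x = 96 + 3x.
Every vertex has degree 3, so 3V = 2E.
Euler: V − E + F = 2 ⇒ (2E)/3 − E + (16 + x) = 2.
Multiply by 6: 2·(2E) − 3·(2E) + 6·(16 + x) = 12, i.e. 96 + 6x − (96 + 3x) = 12.
Collecting terms: 3x = 12, so x = 4.
Then 2E = 96 + 3·4 = 108, so E = 54, V = 2E/3 = 36, F = 16 + 4 = 20.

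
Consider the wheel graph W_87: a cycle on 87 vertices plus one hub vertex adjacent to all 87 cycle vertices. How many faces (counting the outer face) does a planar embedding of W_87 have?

W_87 has V = 87 + 1 = 88 vertices and E = 2·87 = 174 edges.
By Euler's formula F = 2 − V + E = 2 − 88 + 174 = 88.

88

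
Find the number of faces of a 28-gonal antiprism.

58

An antiprism on an n-gon has two n-gon caps and 2n triangles: V = 2·28 = 56, E = 4·28 = 112, F = 2·28 + 2 = 58.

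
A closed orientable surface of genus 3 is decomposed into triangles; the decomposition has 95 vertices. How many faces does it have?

χ = 2 − 2·3 = -4, and every face is a triangle so 3F = 2E.
V − E + F = -4 with E = 3F/2 gives 95 − (3/2 − 1)·F = -4, so F = 198 and E = 297.

198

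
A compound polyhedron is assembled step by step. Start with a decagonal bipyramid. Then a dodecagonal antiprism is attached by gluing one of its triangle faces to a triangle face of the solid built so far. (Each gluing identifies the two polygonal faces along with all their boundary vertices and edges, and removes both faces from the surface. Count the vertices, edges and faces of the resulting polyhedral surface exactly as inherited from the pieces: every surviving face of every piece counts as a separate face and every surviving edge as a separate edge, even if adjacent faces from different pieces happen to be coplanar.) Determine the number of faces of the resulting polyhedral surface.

44

A decagonal bipyramid: V=12, E=30, F=20.
Attach a dodecagonal antiprism (V=24, E=48, F=26) along a 3-gon: merge 3 vertices and 3 edges, delete both glued faces → V=33, E=75, F=44.
Check: V − E + F = 33 − 75 + 44 = 2.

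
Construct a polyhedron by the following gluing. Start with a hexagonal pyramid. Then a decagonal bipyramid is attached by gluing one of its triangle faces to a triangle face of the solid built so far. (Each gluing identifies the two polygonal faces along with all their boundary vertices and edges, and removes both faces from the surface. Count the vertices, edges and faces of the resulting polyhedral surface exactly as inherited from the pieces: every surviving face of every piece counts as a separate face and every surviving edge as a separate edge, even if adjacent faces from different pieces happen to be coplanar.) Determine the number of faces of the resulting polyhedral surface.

25

A hexagonal pyramid: V=7, E=12, F=7.
Attach a decagonal bipyramid (V=12, E=30, F=20) along a 3-gon: merge 3 vertices and 3 edges, delete both glued faces → V=16, E=39, F=25.
Check: V − E + F = 16 − 39 + 25 = 2.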